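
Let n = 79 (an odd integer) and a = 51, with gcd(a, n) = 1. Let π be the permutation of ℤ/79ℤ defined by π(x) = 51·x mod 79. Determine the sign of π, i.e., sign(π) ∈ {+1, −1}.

Orbit of 46 under x↦51x: [46, 55, 40, 65, 76, 5, 18]… (length divides ord_79(51)).
3 cycles of lengths [39, 39, 1].
Σ(ℓ_i−1) = 79−3 = 76; sign = (−1)^76 = +1.
(51|79)_J = +1 (Zolotarev's lemma cross-check).

+1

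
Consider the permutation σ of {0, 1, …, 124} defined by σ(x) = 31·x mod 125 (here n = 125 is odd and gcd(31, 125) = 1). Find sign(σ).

+1

Orbit of 21 under x↦31x: [21, 26, 56, 111, 66, 46, 51]… (length divides ord_125(31)).
Cycle type of π: 25×4 + 5×4 + 1×5; total 13 cycles.
n − c = 125 − 13 = 112; sign = (−1)^112 = +1.
Via Zolotarev, sign(π_{31}) = (31|125) = +1.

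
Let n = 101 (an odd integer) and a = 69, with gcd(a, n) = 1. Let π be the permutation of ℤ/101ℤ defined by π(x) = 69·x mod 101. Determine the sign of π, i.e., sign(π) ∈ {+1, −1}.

-1

Start at x=57: 57 → 95 → 91 → 17 → 62 → 36 → 60 → … (one orbit).
The orbit structure of x ↦ 69x mod 101: 6 orbits of sizes [20, 20, 20, 20, 20, 1].
Σ(ℓ_i−1) = 101−6 = 95; sign = (−1)^95 = -1.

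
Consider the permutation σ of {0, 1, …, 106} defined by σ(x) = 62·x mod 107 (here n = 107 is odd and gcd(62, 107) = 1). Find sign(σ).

Trace 37: π^k(37) = [37, 47, 25, 52, 14, 12, 102] for k=0..6.
Decompose π into cycles: lengths [53, 53, 1] (3 cycles, including the fixed point 0).
sign(π) = (−1)^{n − #cycles} = (−1)^{107−3} = (−1)^104 = +1.
Via Zolotarev, sign(π_{62}) = (62|107) = +1.

+1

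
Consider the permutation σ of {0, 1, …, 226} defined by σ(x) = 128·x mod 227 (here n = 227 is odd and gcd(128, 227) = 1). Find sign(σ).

-1

Start at x=194: 194 → 89 → 42 → 155 → 91 → 71 → 8 → … (one orbit).
Cycle type of π: 226 + 1; total 2 cycles.
2 cycles on 227: each ℓ→(−1)^(ℓ−1), product (−1)^225 = -1.
Via Zolotarev, sign(π_{128}) = (128|227) = -1.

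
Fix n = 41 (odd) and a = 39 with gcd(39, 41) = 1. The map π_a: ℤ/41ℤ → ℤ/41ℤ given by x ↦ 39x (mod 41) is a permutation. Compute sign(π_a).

Orbit of 21 under x↦39x: [21, 40, 2, 37, 8, 25, 32]… (length divides ord_41(39)).
The orbit structure of x ↦ 39x mod 41: 3 orbits of sizes [20, 20, 1].
With 3 cycles on 41 points, sign = (−1)^{41−3} = +1.
Check: (39/41) = +1 by Zolotarev.

+1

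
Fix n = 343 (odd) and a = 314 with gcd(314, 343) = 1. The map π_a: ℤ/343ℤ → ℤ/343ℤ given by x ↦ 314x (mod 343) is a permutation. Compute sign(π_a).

-1

Orbit of 64 under x↦314x: [64, 202, 316, 97, 274, 286, 281]… (length divides ord_343(314)).
Decompose π into cycles: lengths [98, 98, 98, 14, 14, 14, 2, 2, 2, 1] (10 cycles, including the fixed point 0).
With 10 cycles on 343 points, sign = (−1)^{343−10} = -1.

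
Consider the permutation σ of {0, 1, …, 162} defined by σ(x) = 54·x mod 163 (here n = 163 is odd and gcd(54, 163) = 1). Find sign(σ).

Trace 134: π^k(134) = [134, 64, 33, 152, 58, 35, 97] for k=0..6.
Cycle type of π: 81×2 + 1; total 3 cycles.
163 − 3 = 160 transpositions; sign(π) = (−1)^160 = +1.
Zolotarev: (54|163) = +1, matching the cycle-count sign.

+1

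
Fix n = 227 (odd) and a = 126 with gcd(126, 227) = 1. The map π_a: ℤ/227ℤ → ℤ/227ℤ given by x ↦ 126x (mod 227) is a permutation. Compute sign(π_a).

-1

Orbit of 27 under x↦126x: [27, 224, 76, 42, 71, 93, 141]… (length divides ord_227(126)).
Decompose π into cycles: lengths [226, 1] (2 cycles, including the fixed point 0).
2 cycles on 227: each ℓ→(−1)^(ℓ−1), product (−1)^225 = -1.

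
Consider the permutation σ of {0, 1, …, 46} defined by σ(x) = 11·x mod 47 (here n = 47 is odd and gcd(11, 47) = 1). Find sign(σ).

Start at x=38: 38 → 42 → 39 → 6 → 19 → 21 → 43 → … (one orbit).
Cycle lengths of π_11 on ℤ/47ℤ: [46, 1]; 2 cycles in total.
n − c = 47 − 2 = 45; sign = (−1)^45 = -1.
The Jacobi symbol (11|47) = -1 (Zolotarev) agrees.

-1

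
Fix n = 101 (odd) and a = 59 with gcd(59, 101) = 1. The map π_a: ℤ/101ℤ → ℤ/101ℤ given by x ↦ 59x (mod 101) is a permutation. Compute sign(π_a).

-1

Start at x=70: 70 → 90 → 58 → 89 → 100 → 42 → 54 → … (one orbit).
π_59 has 2 disjoint cycles with lengths [100, 1] on {0,…,100}.
101 − 2 = 99 transpositions; sign(π) = (−1)^99 = -1.
Check: (59/101) = -1 by Zolotarev.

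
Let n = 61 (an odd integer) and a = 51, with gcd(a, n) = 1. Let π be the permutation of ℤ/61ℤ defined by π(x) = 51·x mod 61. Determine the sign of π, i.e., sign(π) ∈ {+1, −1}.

-1

Start at x=25: 25 → 55 → 60 → 10 → 22 → 24 → 4 → … (one orbit).
Decompose π into cycles: lengths [60, 1] (2 cycles, including the fixed point 0).
2 cycles on 61: each ℓ→(−1)^(ℓ−1), product (−1)^59 = -1.
(51|61)_J = -1 (Zolotarev's lemma cross-check).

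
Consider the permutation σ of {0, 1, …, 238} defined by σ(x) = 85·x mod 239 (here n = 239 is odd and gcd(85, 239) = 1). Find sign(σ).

+1

Orbit of 20 under x↦85x: [20, 27, 144, 51, 33, 176, 142]… (length divides ord_239(85)).
The orbit structure of x ↦ 85x mod 239: 3 orbits of sizes [119, 119, 1].
n − c = 239 − 3 = 236; sign = (−1)^236 = +1.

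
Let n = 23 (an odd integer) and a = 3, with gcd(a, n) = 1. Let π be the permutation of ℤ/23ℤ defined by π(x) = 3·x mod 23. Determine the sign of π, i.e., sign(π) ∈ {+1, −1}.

+1

Trace 18: π^k(18) = [18, 8, 1, 3, 9, 4, 12] for k=0..6.
Cycle lengths of π_3 on ℤ/23ℤ: [11, 11, 1]; 3 cycles in total.
sign(π) = (−1)^{n − #cycles} = (−1)^{23−3} = (−1)^20 = +1.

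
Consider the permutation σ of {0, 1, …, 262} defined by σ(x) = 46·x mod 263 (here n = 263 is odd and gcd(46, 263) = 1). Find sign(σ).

Orbit of 102 under x↦46x: [102, 221, 172, 22, 223, 1, 46]… (length divides ord_263(46)).
Cycle lengths of π_46 on ℤ/263ℤ: [131, 131, 1]; 3 cycles in total.
3 cycles on 263: each ℓ→(−1)^(ℓ−1), product (−1)^260 = +1.

+1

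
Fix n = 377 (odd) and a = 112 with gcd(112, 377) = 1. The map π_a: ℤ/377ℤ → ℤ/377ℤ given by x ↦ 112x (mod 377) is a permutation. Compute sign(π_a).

Trace 112: π^k(112) = [112, 103, 226, 53, 281, 181, 291] for k=0..6.
20 cycles of lengths [28, 28, 28, 28, 28, 28, 28, 28, 28, 28, 28, 28, 7, 7, 7, 7, 4, 4, 4, 1].
20 cycles on 377: each ℓ→(−1)^(ℓ−1), product (−1)^357 = -1.

-1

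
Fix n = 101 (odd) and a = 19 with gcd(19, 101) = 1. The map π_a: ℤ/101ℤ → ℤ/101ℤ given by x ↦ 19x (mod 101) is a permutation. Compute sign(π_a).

+1

Trace 97: π^k(97) = [97, 25, 71, 36, 78, 68, 80] for k=0..6.
Decompose π into cycles: lengths [25, 25, 25, 25, 1] (5 cycles, including the fixed point 0).
5 cycles on 101: each ℓ→(−1)^(ℓ−1), product (−1)^96 = +1.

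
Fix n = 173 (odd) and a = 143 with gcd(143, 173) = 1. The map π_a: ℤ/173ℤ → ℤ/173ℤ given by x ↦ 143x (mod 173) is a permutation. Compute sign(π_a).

Start at x=164: 164 → 97 → 31 → 108 → 47 → 147 → 88 → … (one orbit).
The orbit structure of x ↦ 143x mod 173: 2 orbits of sizes [172, 1].
n − c = 173 − 2 = 171; sign = (−1)^171 = -1.

-1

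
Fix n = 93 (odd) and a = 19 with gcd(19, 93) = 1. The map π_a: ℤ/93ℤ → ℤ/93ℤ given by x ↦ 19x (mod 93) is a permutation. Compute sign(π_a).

Trace 25: π^k(25) = [25, 10, 4, 76, 49, 1, 19] for k=0..6.
The orbit structure of x ↦ 19x mod 93: 9 orbits of sizes [15, 15, 15, 15, 15, 15, 1, 1, 1].
9 cycles on 93: each ℓ→(−1)^(ℓ−1), product (−1)^84 = +1.
Check: (19/93) = +1 by Zolotarev.

+1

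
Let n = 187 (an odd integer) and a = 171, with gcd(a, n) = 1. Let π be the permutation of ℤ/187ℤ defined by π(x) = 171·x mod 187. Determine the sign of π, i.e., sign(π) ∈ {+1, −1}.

-1

Start at x=1: 1 → 171 → 69 → 18 → 86 → 120 → 137 → … (one orbit).
Cycle type of π: 10×17 + 1×17; total 34 cycles.
Σ(ℓ_i−1) = 187−34 = 153; sign = (−1)^153 = -1.
Via Zolotarev, sign(π_{171}) = (171|187) = -1.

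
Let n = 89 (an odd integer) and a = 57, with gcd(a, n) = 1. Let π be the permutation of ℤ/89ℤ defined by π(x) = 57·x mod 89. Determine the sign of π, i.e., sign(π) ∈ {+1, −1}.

Orbit of 73 under x↦57x: [73, 67, 81, 78, 85, 39, 87]… (length divides ord_89(57)).
π_57 has 5 disjoint cycles with lengths [22, 22, 22, 22, 1] on {0,…,88}.
sign(π) = (−1)^{n − #cycles} = (−1)^{89−5} = (−1)^84 = +1.
Check: (57/89) = +1 by Zolotarev.

+1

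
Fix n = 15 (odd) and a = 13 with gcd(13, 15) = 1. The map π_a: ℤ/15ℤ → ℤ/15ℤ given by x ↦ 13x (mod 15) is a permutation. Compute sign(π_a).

-1

Start at x=1: 1 → 13 → 4 → 7 → 1 (one orbit).
Decompose π into cycles: lengths [4, 4, 4, 1, 1, 1] (6 cycles, including the fixed point 0).
With 6 cycles on 15 points, sign = (−1)^{15−6} = -1.
The Jacobi symbol (13|15) = -1 (Zolotarev) agrees.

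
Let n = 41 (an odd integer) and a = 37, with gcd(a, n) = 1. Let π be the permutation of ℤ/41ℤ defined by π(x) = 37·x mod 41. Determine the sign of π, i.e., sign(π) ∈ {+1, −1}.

+1

Start at x=1: 1 → 37 → 16 → 18 → 10 → 1 (one orbit).
Cycle lengths of π_37 on ℤ/41ℤ: [5, 5, 5, 5, 5, 5, 5, 5, 1]; 9 cycles in total.
With 9 cycles on 41 points, sign = (−1)^{41−9} = +1.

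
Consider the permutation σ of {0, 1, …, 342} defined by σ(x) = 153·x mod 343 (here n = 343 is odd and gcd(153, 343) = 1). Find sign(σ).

Orbit of 337 under x↦153x: [337, 111, 176, 174, 211, 41, 99]… (length divides ord_343(153)).
10 cycles of lengths [98, 98, 98, 14, 14, 14, 2, 2, 2, 1].
With 10 cycles on 343 points, sign = (−1)^{343−10} = -1.
(153|343)_J = -1 (Zolotarev's lemma cross-check).

-1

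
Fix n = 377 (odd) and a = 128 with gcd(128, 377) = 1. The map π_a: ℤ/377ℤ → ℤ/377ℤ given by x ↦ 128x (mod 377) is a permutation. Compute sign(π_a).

Orbit of 1 under x↦128x: [1, 128, 173, 278, 146, 215, 376]… (length divides ord_377(128)).
π_128 has 37 disjoint cycles with lengths [12, 12, 12, 12, 12, 12, 12, 12, 12, 12, 12, 12, 12, 12, 12, 12, 12, 12, 12, 12, 12, 12, 12, 12, 12, 12, 12, 12, 12, 4, 4, 4, 4, 4, 4, 4, 1] on {0,…,376}.
n − c = 377 − 37 = 340; sign = (−1)^340 = +1.
Via Zolotarev, sign(π_{128}) = (128|377) = +1.

+1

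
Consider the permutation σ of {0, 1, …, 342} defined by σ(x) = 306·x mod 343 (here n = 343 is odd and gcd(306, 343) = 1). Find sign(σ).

-1

Start at x=324: 324 → 17 → 57 → 292 → 172 → 153 → 170 → … (one orbit).
Decompose π into cycles: lengths [294, 42, 6, 1] (4 cycles, including the fixed point 0).
4 cycles on 343: each ℓ→(−1)^(ℓ−1), product (−1)^339 = -1.
Via Zolotarev, sign(π_{306}) = (306|343) = -1.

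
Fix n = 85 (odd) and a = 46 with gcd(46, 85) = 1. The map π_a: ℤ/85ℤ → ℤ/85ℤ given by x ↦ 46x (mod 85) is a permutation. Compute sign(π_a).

-1

Trace 61: π^k(61) = [61, 1, 46, 76, 11, 81, 71] for k=0..6.
The orbit structure of x ↦ 46x mod 85: 10 orbits of sizes [16, 16, 16, 16, 16, 1, 1, 1, 1, 1].
n − c = 85 − 10 = 75; sign = (−1)^75 = -1.
Check: (46/85) = -1 by Zolotarev.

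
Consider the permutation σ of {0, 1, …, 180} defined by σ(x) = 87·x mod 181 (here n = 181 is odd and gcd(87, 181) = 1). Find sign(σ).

Start at x=42: 42 → 34 → 62 → 145 → 126 → 102 → 5 → … (one orbit).
Cycle lengths of π_87 on ℤ/181ℤ: [45, 45, 45, 45, 1]; 5 cycles in total.
n − c = 181 − 5 = 176; sign = (−1)^176 = +1.
(87|181)_J = +1 (Zolotarev's lemma cross-check).

+1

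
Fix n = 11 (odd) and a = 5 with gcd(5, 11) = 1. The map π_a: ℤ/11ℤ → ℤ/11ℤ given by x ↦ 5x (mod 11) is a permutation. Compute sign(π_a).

+1

Start at x=4: 4 → 9 → 1 → 5 → 3 → 4 (one orbit).
π_5 has 3 disjoint cycles with lengths [5, 5, 1] on {0,…,10}.
Σ(ℓ_i−1) = 11−3 = 8; sign = (−1)^8 = +1.
The Jacobi symbol (5|11) = +1 (Zolotarev) agrees.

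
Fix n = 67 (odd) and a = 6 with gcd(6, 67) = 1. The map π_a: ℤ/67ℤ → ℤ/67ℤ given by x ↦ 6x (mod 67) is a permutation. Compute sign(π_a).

+1

Orbit of 24 under x↦6x: [24, 10, 60, 25, 16, 29, 40]… (length divides ord_67(6)).
Cycle type of π: 33×2 + 1; total 3 cycles.
Σ(ℓ_i−1) = 67−3 = 64; sign = (−1)^64 = +1.
Via Zolotarev, sign(π_{6}) = (6|67) = +1.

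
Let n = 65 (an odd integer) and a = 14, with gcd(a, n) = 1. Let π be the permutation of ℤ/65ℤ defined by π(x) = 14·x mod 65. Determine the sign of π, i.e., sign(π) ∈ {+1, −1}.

Orbit of 14 under x↦14x: [14, 1]… (length divides ord_65(14)).
Cycle lengths of π_14 on ℤ/65ℤ: [2, 2, 2, 2, 2, 2, 2, 2, 2, 2, 2, 2, 2, 2, 2, 2, 2, 2, 2, 2, 2, 2, 2, 2, 2, 2, 1, 1, 1, 1, 1, 1, 1, 1, 1, 1, 1, 1, 1]; 39 cycles in total.
Σ(ℓ_i−1) = 65−39 = 26; sign = (−1)^26 = +1.
The Jacobi symbol (14|65) = +1 (Zolotarev) agrees.

+1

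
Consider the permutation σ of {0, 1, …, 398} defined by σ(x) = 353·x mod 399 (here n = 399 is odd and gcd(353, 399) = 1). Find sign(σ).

+1

Trace 1: π^k(1) = [1, 353, 121, 20, 277, 26] for k=0..5.
Decompose π into cycles: lengths [6, 6, 6, 6, 6, 6, 6, 6, 6, 6, 6, 6, 6, 6, 6, 6, 6, 6, 6, 6, 6, 6, 6, 6, 6, 6, 6, 6, 6, 6, 6, 6, 6, 6, 6, 6, 6, 6, 6, 6, 6, 6, 6, 6, 6, 6, 6, 6, 6, 6, 6, 6, 6, 6, 6, 6, 6, 6, 6, 6, 6, 6, 6, 3, 3, 3, 3, 3, 3, 2, 1] (71 cycles, including the fixed point 0).
sign(π) = (−1)^{n − #cycles} = (−1)^{399−71} = (−1)^328 = +1.
(353|399)_J = +1 (Zolotarev's lemma cross-check).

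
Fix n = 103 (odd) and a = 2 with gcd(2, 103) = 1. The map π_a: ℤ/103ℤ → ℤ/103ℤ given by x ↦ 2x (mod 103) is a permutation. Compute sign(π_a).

+1

Trace 91: π^k(91) = [91, 79, 55, 7, 14, 28, 56] for k=0..6.
The orbit structure of x ↦ 2x mod 103: 3 orbits of sizes [51, 51, 1].
With 3 cycles on 103 points, sign = (−1)^{103−3} = +1.
(2|103)_J = +1 (Zolotarev's lemma cross-check).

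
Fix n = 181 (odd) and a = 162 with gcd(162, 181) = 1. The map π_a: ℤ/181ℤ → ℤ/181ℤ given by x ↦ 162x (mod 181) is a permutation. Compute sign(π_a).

-1

Orbit of 162 under x↦162x: [162, 180, 19, 1]… (length divides ord_181(162)).
π_162 has 46 disjoint cycles with lengths [4, 4, 4, 4, 4, 4, 4, 4, 4, 4, 4, 4, 4, 4, 4, 4, 4, 4, 4, 4, 4, 4, 4, 4, 4, 4, 4, 4, 4, 4, 4, 4, 4, 4, 4, 4, 4, 4, 4, 4, 4, 4, 4, 4, 4, 1] on {0,…,180}.
sign(π) = (−1)^{n − #cycles} = (−1)^{181−46} = (−1)^135 = -1.
The Jacobi symbol (162|181) = -1 (Zolotarev) agrees.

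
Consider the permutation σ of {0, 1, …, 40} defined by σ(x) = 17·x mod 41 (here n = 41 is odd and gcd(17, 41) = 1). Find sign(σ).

Orbit of 10 under x↦17x: [10, 6, 20, 12, 40, 24, 39]… (length divides ord_41(17)).
The orbit structure of x ↦ 17x mod 41: 2 orbits of sizes [40, 1].
2 cycles on 41: each ℓ→(−1)^(ℓ−1), product (−1)^39 = -1.
Zolotarev: (17|41) = -1, matching the cycle-count sign.

-1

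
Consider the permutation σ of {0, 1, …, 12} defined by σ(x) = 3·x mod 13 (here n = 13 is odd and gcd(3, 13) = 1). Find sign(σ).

+1

Trace 9: π^k(9) = [9, 1, 3] for k=0..2.
The orbit structure of x ↦ 3x mod 13: 5 orbits of sizes [3, 3, 3, 3, 1].
sign(π) = (−1)^{n − #cycles} = (−1)^{13−5} = (−1)^8 = +1.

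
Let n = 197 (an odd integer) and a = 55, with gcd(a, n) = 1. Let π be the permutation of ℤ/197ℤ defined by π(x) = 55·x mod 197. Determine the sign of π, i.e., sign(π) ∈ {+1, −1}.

+1

Orbit of 83 under x↦55x: [83, 34, 97, 16, 92, 135, 136]… (length divides ord_197(55)).
Decompose π into cycles: lengths [98, 98, 1] (3 cycles, including the fixed point 0).
With 3 cycles on 197 points, sign = (−1)^{197−3} = +1.
Check: (55/197) = +1 by Zolotarev.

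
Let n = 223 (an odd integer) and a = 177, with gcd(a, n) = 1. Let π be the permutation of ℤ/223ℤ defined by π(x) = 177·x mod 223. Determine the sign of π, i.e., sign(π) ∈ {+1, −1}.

+1

Trace 124: π^k(124) = [124, 94, 136, 211, 106, 30, 181] for k=0..6.
Decompose π into cycles: lengths [111, 111, 1] (3 cycles, including the fixed point 0).
sign(π) = (−1)^{n − #cycles} = (−1)^{223−3} = (−1)^220 = +1.
Zolotarev: (177|223) = +1, matching the cycle-count sign.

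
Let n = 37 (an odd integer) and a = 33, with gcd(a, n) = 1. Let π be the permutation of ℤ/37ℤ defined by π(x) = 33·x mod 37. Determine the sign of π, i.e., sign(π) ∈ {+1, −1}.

+1

Trace 26: π^k(26) = [26, 7, 9, 1, 33, 16, 10] for k=0..6.
Decompose π into cycles: lengths [9, 9, 9, 9, 1] (5 cycles, including the fixed point 0).
n − c = 37 − 5 = 32; sign = (−1)^32 = +1.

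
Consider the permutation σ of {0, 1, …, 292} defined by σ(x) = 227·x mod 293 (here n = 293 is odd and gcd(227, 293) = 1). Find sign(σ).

-1

Orbit of 161 under x↦227x: [161, 215, 167, 112, 226, 27, 269]… (length divides ord_293(227)).
Decompose π into cycles: lengths [292, 1] (2 cycles, including the fixed point 0).
Σ(ℓ_i−1) = 293−2 = 291; sign = (−1)^291 = -1.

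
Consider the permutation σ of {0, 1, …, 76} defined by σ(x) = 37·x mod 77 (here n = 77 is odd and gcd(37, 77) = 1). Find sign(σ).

+1

Orbit of 67 under x↦37x: [67, 15, 16, 53, 36, 23, 4]… (length divides ord_77(37)).
Cycle lengths of π_37 on ℤ/77ℤ: [15, 15, 15, 15, 5, 5, 3, 3, 1]; 9 cycles in total.
sign(π) = (−1)^{n − #cycles} = (−1)^{77−9} = (−1)^68 = +1.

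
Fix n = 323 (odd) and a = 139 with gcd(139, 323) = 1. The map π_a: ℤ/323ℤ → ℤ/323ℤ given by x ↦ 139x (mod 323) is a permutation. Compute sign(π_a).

Start at x=74: 74 → 273 → 156 → 43 → 163 → 47 → 73 → … (one orbit).
π_139 has 6 disjoint cycles with lengths [144, 144, 16, 9, 9, 1] on {0,…,322}.
n − c = 323 − 6 = 317; sign = (−1)^317 = -1.
(139|323)_J = -1 (Zolotarev's lemma cross-check).

-1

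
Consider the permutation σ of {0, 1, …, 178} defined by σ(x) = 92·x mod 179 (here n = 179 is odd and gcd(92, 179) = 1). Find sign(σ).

Trace 123: π^k(123) = [123, 39, 8, 20, 50, 125, 44] for k=0..6.
Decompose π into cycles: lengths [178, 1] (2 cycles, including the fixed point 0).
Σ(ℓ_i−1) = 179−2 = 177; sign = (−1)^177 = -1.
(92|179)_J = -1 (Zolotarev's lemma cross-check).

-1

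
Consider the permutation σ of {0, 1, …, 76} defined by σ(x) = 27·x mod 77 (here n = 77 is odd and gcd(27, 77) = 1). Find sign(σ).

-1

Trace 27: π^k(27) = [27, 36, 48, 64, 34, 71, 69] for k=0..6.
The orbit structure of x ↦ 27x mod 77: 12 orbits of sizes [10, 10, 10, 10, 10, 10, 5, 5, 2, 2, 2, 1].
Σ(ℓ_i−1) = 77−12 = 65; sign = (−1)^65 = -1.
Zolotarev: (27|77) = -1, matching the cycle-count sign.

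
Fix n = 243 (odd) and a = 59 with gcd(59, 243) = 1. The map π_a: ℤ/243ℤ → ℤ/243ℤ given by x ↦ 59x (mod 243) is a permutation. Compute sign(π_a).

-1

Start at x=28: 28 → 194 → 25 → 17 → 31 → 128 → 19 → … (one orbit).
Decompose π into cycles: lengths [162, 54, 18, 6, 2, 1] (6 cycles, including the fixed point 0).
sign(π) = (−1)^{n − #cycles} = (−1)^{243−6} = (−1)^237 = -1.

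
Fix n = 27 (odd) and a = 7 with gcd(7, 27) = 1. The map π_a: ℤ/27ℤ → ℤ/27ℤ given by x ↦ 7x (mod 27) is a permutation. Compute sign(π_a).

Trace 4: π^k(4) = [4, 1, 7, 22, 19, 25, 13] for k=0..6.
7 cycles of lengths [9, 9, 3, 3, 1, 1, 1].
Σ(ℓ_i−1) = 27−7 = 20; sign = (−1)^20 = +1.
Check: (7/27) = +1 by Zolotarev.

+1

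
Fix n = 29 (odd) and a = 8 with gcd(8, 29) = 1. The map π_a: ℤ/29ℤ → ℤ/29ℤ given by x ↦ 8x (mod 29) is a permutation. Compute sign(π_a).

Orbit of 27 under x↦8x: [27, 13, 17, 20, 15, 4, 3]… (length divides ord_29(8)).
Cycle type of π: 28 + 1; total 2 cycles.
With 2 cycles on 29 points, sign = (−1)^{29−2} = -1.
Via Zolotarev, sign(π_{8}) = (8|29) = -1.

-1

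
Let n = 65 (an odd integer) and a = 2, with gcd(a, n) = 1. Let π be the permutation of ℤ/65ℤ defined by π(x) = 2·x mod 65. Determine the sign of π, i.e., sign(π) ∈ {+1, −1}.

+1

Orbit of 4 under x↦2x: [4, 8, 16, 32, 64, 63, 61]… (length divides ord_65(2)).
Cycle lengths of π_2 on ℤ/65ℤ: [12, 12, 12, 12, 12, 4, 1]; 7 cycles in total.
n − c = 65 − 7 = 58; sign = (−1)^58 = +1.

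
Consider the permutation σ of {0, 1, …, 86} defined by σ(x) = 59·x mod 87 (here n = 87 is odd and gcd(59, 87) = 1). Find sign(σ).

-1

Trace 59: π^k(59) = [59, 1] for k=0..1.
The orbit structure of x ↦ 59x mod 87: 58 orbits of sizes [2, 2, 2, 2, 2, 2, 2, 2, 2, 2, 2, 2, 2, 2, 2, 2, 2, 2, 2, 2, 2, 2, 2, 2, 2, 2, 2, 2, 2, 1, 1, 1, 1, 1, 1, 1, 1, 1, 1, 1, 1, 1, 1, 1, 1, 1, 1, 1, 1, 1, 1, 1, 1, 1, 1, 1, 1, 1].
n − c = 87 − 58 = 29; sign = (−1)^29 = -1.
Zolotarev: (59|87) = -1, matching the cycle-count sign.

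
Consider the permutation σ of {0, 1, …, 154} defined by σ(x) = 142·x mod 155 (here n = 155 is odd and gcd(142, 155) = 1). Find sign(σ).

-1

Orbit of 129 under x↦142x: [129, 28, 101, 82, 19, 63, 111]… (length divides ord_155(142)).
Cycle type of π: 60×2 + 15×2 + 4 + 1; total 6 cycles.
sign(π) = (−1)^{n − #cycles} = (−1)^{155−6} = (−1)^149 = -1.
The Jacobi symbol (142|155) = -1 (Zolotarev) agrees.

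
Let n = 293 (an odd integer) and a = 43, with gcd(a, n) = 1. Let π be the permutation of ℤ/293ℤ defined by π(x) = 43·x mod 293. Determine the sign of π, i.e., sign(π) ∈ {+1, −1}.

Trace 191: π^k(191) = [191, 9, 94, 233, 57, 107, 206] for k=0..6.
The orbit structure of x ↦ 43x mod 293: 3 orbits of sizes [146, 146, 1].
With 3 cycles on 293 points, sign = (−1)^{293−3} = +1.
Via Zolotarev, sign(π_{43}) = (43|293) = +1.

+1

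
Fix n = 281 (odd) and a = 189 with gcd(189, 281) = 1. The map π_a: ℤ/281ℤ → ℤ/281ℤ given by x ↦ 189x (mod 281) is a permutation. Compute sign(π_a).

-1

Orbit of 204 under x↦189x: [204, 59, 192, 39, 65, 202, 243]… (length divides ord_281(189)).
6 cycles of lengths [56, 56, 56, 56, 56, 1].
With 6 cycles on 281 points, sign = (−1)^{281−6} = -1.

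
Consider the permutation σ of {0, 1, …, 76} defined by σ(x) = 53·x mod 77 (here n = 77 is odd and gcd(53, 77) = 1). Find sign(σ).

+1

Trace 25: π^k(25) = [25, 16, 1, 53, 37, 36, 60] for k=0..6.
π_53 has 9 disjoint cycles with lengths [15, 15, 15, 15, 5, 5, 3, 3, 1] on {0,…,76}.
77 − 9 = 68 transpositions; sign(π) = (−1)^68 = +1.
(53|77)_J = +1 (Zolotarev's lemma cross-check).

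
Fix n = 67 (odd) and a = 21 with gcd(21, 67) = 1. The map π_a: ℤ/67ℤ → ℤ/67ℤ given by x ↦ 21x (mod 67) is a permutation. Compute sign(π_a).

Trace 59: π^k(59) = [59, 33, 23, 14, 26, 10, 9] for k=0..6.
The orbit structure of x ↦ 21x mod 67: 3 orbits of sizes [33, 33, 1].
sign(π) = (−1)^{n − #cycles} = (−1)^{67−3} = (−1)^64 = +1.

+1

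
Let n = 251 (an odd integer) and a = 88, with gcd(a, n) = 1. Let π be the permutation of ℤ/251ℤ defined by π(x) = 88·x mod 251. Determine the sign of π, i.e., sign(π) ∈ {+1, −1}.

Orbit of 91 under x↦88x: [91, 227, 147, 135, 83, 25, 192]… (length divides ord_251(88)).
π_88 has 3 disjoint cycles with lengths [125, 125, 1] on {0,…,250}.
sign(π) = (−1)^{n − #cycles} = (−1)^{251−3} = (−1)^248 = +1.

+1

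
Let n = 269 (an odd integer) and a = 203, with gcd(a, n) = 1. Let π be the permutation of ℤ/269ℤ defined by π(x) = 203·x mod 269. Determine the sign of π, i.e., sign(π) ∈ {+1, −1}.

Trace 233: π^k(233) = [233, 224, 11, 81, 34, 177, 154] for k=0..6.
The orbit structure of x ↦ 203x mod 269: 3 orbits of sizes [134, 134, 1].
With 3 cycles on 269 points, sign = (−1)^{269−3} = +1.
Zolotarev: (203|269) = +1, matching the cycle-count sign.

+1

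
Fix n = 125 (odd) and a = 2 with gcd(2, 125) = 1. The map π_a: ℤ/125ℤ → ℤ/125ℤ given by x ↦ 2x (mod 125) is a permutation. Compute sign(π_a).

Orbit of 81 under x↦2x: [81, 37, 74, 23, 46, 92, 59]… (length divides ord_125(2)).
Decompose π into cycles: lengths [100, 20, 4, 1] (4 cycles, including the fixed point 0).
4 cycles on 125: each ℓ→(−1)^(ℓ−1), product (−1)^121 = -1.

-1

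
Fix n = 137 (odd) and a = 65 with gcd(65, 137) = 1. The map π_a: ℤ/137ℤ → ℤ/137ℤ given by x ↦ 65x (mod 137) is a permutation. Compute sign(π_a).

Trace 50: π^k(50) = [50, 99, 133, 14, 88, 103, 119] for k=0..6.
π_65 has 5 disjoint cycles with lengths [34, 34, 34, 34, 1] on {0,…,136}.
5 cycles on 137: each ℓ→(−1)^(ℓ−1), product (−1)^132 = +1.

+1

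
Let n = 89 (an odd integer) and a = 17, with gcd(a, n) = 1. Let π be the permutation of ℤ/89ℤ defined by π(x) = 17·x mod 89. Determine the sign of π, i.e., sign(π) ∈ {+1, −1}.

+1

Start at x=22: 22 → 18 → 39 → 40 → 57 → 79 → 8 → … (one orbit).
The orbit structure of x ↦ 17x mod 89: 3 orbits of sizes [44, 44, 1].
3 cycles on 89: each ℓ→(−1)^(ℓ−1), product (−1)^86 = +1.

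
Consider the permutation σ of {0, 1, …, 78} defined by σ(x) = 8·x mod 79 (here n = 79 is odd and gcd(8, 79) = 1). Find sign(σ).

+1

Start at x=62: 62 → 22 → 18 → 65 → 46 → 52 → 21 → … (one orbit).
Decompose π into cycles: lengths [13, 13, 13, 13, 13, 13, 1] (7 cycles, including the fixed point 0).
With 7 cycles on 79 points, sign = (−1)^{79−7} = +1.
Via Zolotarev, sign(π_{8}) = (8|79) = +1.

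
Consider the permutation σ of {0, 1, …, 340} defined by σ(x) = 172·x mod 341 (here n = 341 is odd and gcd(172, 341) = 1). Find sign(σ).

Start at x=328: 328 → 151 → 56 → 84 → 126 → 189 → 113 → … (one orbit).
The orbit structure of x ↦ 172x mod 341: 13 orbits of sizes [30, 30, 30, 30, 30, 30, 30, 30, 30, 30, 30, 10, 1].
341 − 13 = 328 transpositions; sign(π) = (−1)^328 = +1.
Zolotarev: (172|341) = +1, matching the cycle-count sign.

+1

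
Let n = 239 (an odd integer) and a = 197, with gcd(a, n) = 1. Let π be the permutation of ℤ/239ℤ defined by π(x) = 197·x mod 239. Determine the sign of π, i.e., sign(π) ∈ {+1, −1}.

+1

Trace 144: π^k(144) = [144, 166, 198, 49, 93, 157, 98] for k=0..6.
π_197 has 3 disjoint cycles with lengths [119, 119, 1] on {0,…,238}.
3 cycles on 239: each ℓ→(−1)^(ℓ−1), product (−1)^236 = +1.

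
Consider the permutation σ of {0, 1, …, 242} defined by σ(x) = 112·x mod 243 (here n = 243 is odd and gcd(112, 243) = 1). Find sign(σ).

Trace 208: π^k(208) = [208, 211, 61, 28, 220, 97, 172] for k=0..6.
π_112 has 11 disjoint cycles with lengths [81, 81, 27, 27, 9, 9, 3, 3, 1, 1, 1] on {0,…,242}.
243 − 11 = 232 transpositions; sign(π) = (−1)^232 = +1.
The Jacobi symbol (112|243) = +1 (Zolotarev) agrees.

+1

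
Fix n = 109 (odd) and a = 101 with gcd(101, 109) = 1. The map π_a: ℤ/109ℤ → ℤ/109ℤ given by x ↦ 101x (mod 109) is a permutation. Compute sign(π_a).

-1

Orbit of 101 under x↦101x: [101, 64, 33, 63, 41, 108, 8]… (length divides ord_109(101)).
Decompose π into cycles: lengths [12, 12, 12, 12, 12, 12, 12, 12, 12, 1] (10 cycles, including the fixed point 0).
Σ(ℓ_i−1) = 109−10 = 99; sign = (−1)^99 = -1.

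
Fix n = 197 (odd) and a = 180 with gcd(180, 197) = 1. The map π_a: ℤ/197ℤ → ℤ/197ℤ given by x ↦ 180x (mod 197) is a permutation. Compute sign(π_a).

Trace 97: π^k(97) = [97, 124, 59, 179, 109, 117, 178] for k=0..6.
π_180 has 2 disjoint cycles with lengths [196, 1] on {0,…,196}.
197 − 2 = 195 transpositions; sign(π) = (−1)^195 = -1.
Check: (180/197) = -1 by Zolotarev.

-1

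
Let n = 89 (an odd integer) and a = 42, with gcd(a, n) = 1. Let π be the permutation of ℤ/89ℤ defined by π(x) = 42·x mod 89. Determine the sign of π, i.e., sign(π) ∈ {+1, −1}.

+1

Orbit of 16 under x↦42x: [16, 49, 11, 17, 2, 84, 57]… (length divides ord_89(42)).
π_42 has 3 disjoint cycles with lengths [44, 44, 1] on {0,…,88}.
3 cycles on 89: each ℓ→(−1)^(ℓ−1), product (−1)^86 = +1.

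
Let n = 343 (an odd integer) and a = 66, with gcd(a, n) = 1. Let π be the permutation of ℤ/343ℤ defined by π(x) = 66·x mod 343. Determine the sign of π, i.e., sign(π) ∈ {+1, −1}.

Start at x=293: 293 → 130 → 5 → 330 → 171 → 310 → 223 → … (one orbit).
4 cycles of lengths [294, 42, 6, 1].
4 cycles on 343: each ℓ→(−1)^(ℓ−1), product (−1)^339 = -1.
(66|343)_J = -1 (Zolotarev's lemma cross-check).

-1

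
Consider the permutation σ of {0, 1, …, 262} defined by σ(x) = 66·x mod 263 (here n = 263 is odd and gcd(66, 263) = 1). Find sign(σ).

+1

Trace 89: π^k(89) = [89, 88, 22, 137, 100, 25, 72] for k=0..6.
Cycle lengths of π_66 on ℤ/263ℤ: [131, 131, 1]; 3 cycles in total.
263 − 3 = 260 transpositions; sign(π) = (−1)^260 = +1.
Via Zolotarev, sign(π_{66}) = (66|263) = +1.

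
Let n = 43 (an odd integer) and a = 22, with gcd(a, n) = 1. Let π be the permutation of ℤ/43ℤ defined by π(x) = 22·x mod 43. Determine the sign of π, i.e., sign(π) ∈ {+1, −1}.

-1

Trace 21: π^k(21) = [21, 32, 16, 8, 4, 2, 1] for k=0..6.
4 cycles of lengths [14, 14, 14, 1].
With 4 cycles on 43 points, sign = (−1)^{43−4} = -1.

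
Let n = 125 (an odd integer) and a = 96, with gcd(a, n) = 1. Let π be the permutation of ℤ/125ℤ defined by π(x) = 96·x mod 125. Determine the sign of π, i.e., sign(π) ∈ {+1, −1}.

+1

Trace 66: π^k(66) = [66, 86, 6, 76, 46, 41, 61] for k=0..6.
Cycle type of π: 25×4 + 5×4 + 1×5; total 13 cycles.
125 − 13 = 112 transpositions; sign(π) = (−1)^112 = +1.
Zolotarev: (96|125) = +1, matching the cycle-count sign.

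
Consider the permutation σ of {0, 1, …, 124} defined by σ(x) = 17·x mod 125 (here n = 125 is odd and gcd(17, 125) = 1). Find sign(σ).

-1

Trace 119: π^k(119) = [119, 23, 16, 22, 124, 108, 86] for k=0..6.
Decompose π into cycles: lengths [100, 20, 4, 1] (4 cycles, including the fixed point 0).
4 cycles on 125: each ℓ→(−1)^(ℓ−1), product (−1)^121 = -1.
(17|125)_J = -1 (Zolotarev's lemma cross-check).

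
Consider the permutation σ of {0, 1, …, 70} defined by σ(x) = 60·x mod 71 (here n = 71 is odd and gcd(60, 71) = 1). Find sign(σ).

Trace 20: π^k(20) = [20, 64, 6, 5, 16, 37, 19] for k=0..6.
Decompose π into cycles: lengths [35, 35, 1] (3 cycles, including the fixed point 0).
Σ(ℓ_i−1) = 71−3 = 68; sign = (−1)^68 = +1.

+1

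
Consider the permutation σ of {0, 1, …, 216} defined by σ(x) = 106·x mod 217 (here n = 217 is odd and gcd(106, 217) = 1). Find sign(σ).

-1

Orbit of 1 under x↦106x: [1, 106, 169, 120, 134, 99, 78]… (length divides ord_217(106)).
Decompose π into cycles: lengths [30, 30, 30, 30, 30, 30, 30, 1, 1, 1, 1, 1, 1, 1] (14 cycles, including the fixed point 0).
Σ(ℓ_i−1) = 217−14 = 203; sign = (−1)^203 = -1.
(106|217)_J = -1 (Zolotarev's lemma cross-check).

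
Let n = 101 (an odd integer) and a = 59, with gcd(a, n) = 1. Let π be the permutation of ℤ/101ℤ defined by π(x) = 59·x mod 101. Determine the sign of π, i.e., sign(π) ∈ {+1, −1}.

Trace 34: π^k(34) = [34, 87, 83, 49, 63, 81, 32] for k=0..6.
2 cycles of lengths [100, 1].
n − c = 101 − 2 = 99; sign = (−1)^99 = -1.

-1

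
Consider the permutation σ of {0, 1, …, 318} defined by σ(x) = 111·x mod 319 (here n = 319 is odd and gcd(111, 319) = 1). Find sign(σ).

+1

Start at x=78: 78 → 45 → 210 → 23 → 1 → 111 → 199 → 78 (one orbit).
Cycle lengths of π_111 on ℤ/319ℤ: [7, 7, 7, 7, 7, 7, 7, 7, 7, 7, 7, 7, 7, 7, 7, 7, 7, 7, 7, 7, 7, 7, 7, 7, 7, 7, 7, 7, 7, 7, 7, 7, 7, 7, 7, 7, 7, 7, 7, 7, 7, 7, 7, 7, 1, 1, 1, 1, 1, 1, 1, 1, 1, 1, 1]; 55 cycles in total.
With 55 cycles on 319 points, sign = (−1)^{319−55} = +1.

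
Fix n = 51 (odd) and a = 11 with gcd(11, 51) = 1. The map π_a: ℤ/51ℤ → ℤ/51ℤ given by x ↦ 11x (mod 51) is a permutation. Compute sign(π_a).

+1

Start at x=19: 19 → 5 → 4 → 44 → 25 → 20 → 16 → … (one orbit).
Decompose π into cycles: lengths [16, 16, 16, 2, 1] (5 cycles, including the fixed point 0).
Σ(ℓ_i−1) = 51−5 = 46; sign = (−1)^46 = +1.
(11|51)_J = +1 (Zolotarev's lemma cross-check).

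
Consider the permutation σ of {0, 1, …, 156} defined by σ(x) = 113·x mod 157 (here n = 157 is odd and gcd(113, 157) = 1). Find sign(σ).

Orbit of 100 under x↦113x: [100, 153, 19, 106, 46, 17, 37]… (length divides ord_157(113)).
Decompose π into cycles: lengths [39, 39, 39, 39, 1] (5 cycles, including the fixed point 0).
5 cycles on 157: each ℓ→(−1)^(ℓ−1), product (−1)^152 = +1.
Zolotarev: (113|157) = +1, matching the cycle-count sign.

+1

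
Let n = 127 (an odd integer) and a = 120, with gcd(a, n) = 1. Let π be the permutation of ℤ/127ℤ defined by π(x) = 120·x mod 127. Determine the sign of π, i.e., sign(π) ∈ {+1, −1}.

Start at x=30: 30 → 44 → 73 → 124 → 21 → 107 → 13 → … (one orbit).
Cycle lengths of π_120 on ℤ/127ℤ: [63, 63, 1]; 3 cycles in total.
127 − 3 = 124 transpositions; sign(π) = (−1)^124 = +1.
Zolotarev: (120|127) = +1, matching the cycle-count sign.

+1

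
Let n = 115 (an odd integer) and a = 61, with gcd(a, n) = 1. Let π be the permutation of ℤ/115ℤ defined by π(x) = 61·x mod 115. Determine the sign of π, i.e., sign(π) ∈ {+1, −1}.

Start at x=6: 6 → 21 → 16 → 56 → 81 → 111 → 101 → … (one orbit).
Cycle type of π: 22×5 + 1×5; total 10 cycles.
Σ(ℓ_i−1) = 115−10 = 105; sign = (−1)^105 = -1.

-1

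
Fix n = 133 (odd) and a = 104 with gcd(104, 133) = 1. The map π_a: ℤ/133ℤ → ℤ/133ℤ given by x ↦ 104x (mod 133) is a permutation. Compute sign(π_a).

-1

Start at x=20: 20 → 85 → 62 → 64 → 6 → 92 → 125 → … (one orbit).
The orbit structure of x ↦ 104x mod 133: 12 orbits of sizes [18, 18, 18, 18, 18, 18, 9, 9, 2, 2, 2, 1].
133 − 12 = 121 transpositions; sign(π) = (−1)^121 = -1.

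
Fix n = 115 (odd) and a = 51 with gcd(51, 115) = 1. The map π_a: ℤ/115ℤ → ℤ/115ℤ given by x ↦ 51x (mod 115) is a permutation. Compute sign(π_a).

Trace 31: π^k(31) = [31, 86, 16, 11, 101, 91, 41] for k=0..6.
10 cycles of lengths [22, 22, 22, 22, 22, 1, 1, 1, 1, 1].
115 − 10 = 105 transpositions; sign(π) = (−1)^105 = -1.
Zolotarev: (51|115) = -1, matching the cycle-count sign.

-1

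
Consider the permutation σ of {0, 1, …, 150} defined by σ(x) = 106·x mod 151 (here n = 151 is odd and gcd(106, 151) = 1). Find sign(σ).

Start at x=90: 90 → 27 → 144 → 13 → 19 → 51 → 121 → … (one orbit).
Cycle lengths of π_106 on ℤ/151ℤ: [150, 1]; 2 cycles in total.
n − c = 151 − 2 = 149; sign = (−1)^149 = -1.
(106|151)_J = -1 (Zolotarev's lemma cross-check).

-1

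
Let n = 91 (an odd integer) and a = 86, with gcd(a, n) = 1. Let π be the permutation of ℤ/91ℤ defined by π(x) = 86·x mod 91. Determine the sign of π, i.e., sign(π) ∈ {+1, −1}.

Trace 1: π^k(1) = [1, 86, 25, 57, 79, 60, 64] for k=0..6.
Decompose π into cycles: lengths [12, 12, 12, 12, 12, 12, 4, 4, 4, 3, 3, 1] (12 cycles, including the fixed point 0).
91 − 12 = 79 transpositions; sign(π) = (−1)^79 = -1.

-1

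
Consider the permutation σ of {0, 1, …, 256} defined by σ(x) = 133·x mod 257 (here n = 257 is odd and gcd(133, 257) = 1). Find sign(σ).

Start at x=165: 165 → 100 → 193 → 226 → 246 → 79 → 227 → … (one orbit).
Cycle type of π: 128×2 + 1; total 3 cycles.
Σ(ℓ_i−1) = 257−3 = 254; sign = (−1)^254 = +1.
The Jacobi symbol (133|257) = +1 (Zolotarev) agrees.

+1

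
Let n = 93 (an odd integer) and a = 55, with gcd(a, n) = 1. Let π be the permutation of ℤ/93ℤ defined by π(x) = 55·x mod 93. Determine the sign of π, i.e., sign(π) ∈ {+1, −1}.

Orbit of 61 under x↦55x: [61, 7, 13, 64, 79, 67, 58]… (length divides ord_93(55)).
Decompose π into cycles: lengths [30, 30, 30, 1, 1, 1] (6 cycles, including the fixed point 0).
6 cycles on 93: each ℓ→(−1)^(ℓ−1), product (−1)^87 = -1.
Zolotarev: (55|93) = -1, matching the cycle-count sign.

-1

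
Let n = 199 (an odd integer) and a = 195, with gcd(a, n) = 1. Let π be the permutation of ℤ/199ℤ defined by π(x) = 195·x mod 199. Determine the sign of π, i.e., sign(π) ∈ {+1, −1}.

-1

Start at x=96: 96 → 14 → 143 → 25 → 99 → 2 → 191 → … (one orbit).
The orbit structure of x ↦ 195x mod 199: 2 orbits of sizes [198, 1].
sign(π) = (−1)^{n − #cycles} = (−1)^{199−2} = (−1)^197 = -1.
Via Zolotarev, sign(π_{195}) = (195|199) = -1.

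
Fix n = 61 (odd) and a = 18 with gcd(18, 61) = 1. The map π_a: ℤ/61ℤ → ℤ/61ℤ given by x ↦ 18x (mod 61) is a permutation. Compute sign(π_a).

Trace 11: π^k(11) = [11, 15, 26, 41, 6, 47, 53] for k=0..6.
Decompose π into cycles: lengths [60, 1] (2 cycles, including the fixed point 0).
With 2 cycles on 61 points, sign = (−1)^{61−2} = -1.
Via Zolotarev, sign(π_{18}) = (18|61) = -1.

-1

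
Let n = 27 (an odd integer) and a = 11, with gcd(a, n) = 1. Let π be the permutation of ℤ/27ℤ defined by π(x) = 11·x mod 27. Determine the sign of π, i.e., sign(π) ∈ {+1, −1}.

-1

Trace 16: π^k(16) = [16, 14, 19, 20, 4, 17, 25] for k=0..6.
4 cycles of lengths [18, 6, 2, 1].
4 cycles on 27: each ℓ→(−1)^(ℓ−1), product (−1)^23 = -1.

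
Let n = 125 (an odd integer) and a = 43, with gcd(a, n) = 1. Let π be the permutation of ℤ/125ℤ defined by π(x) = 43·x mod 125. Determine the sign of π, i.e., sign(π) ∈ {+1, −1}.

-1

Orbit of 51 under x↦43x: [51, 68, 49, 107, 101, 93, 124]… (length divides ord_125(43)).
12 cycles of lengths [20, 20, 20, 20, 20, 4, 4, 4, 4, 4, 4, 1].
Σ(ℓ_i−1) = 125−12 = 113; sign = (−1)^113 = -1.
Via Zolotarev, sign(π_{43}) = (43|125) = -1.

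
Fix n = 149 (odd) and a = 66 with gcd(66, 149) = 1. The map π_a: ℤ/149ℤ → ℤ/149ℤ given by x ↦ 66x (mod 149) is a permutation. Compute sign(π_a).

Orbit of 15 under x↦66x: [15, 96, 78, 82, 48, 39, 41]… (length divides ord_149(66)).
π_66 has 2 disjoint cycles with lengths [148, 1] on {0,…,148}.
n − c = 149 − 2 = 147; sign = (−1)^147 = -1.
Via Zolotarev, sign(π_{66}) = (66|149) = -1.

-1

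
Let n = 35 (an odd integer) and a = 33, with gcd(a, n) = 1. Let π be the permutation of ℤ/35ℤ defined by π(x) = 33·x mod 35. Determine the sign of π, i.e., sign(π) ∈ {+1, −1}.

Start at x=1: 1 → 33 → 4 → 27 → 16 → 3 → 29 → … (one orbit).
Cycle lengths of π_33 on ℤ/35ℤ: [12, 12, 6, 4, 1]; 5 cycles in total.
n − c = 35 − 5 = 30; sign = (−1)^30 = +1.
Via Zolotarev, sign(π_{33}) = (33|35) = +1.

+1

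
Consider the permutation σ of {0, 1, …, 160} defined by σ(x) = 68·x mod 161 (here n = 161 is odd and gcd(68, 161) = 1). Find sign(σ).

Orbit of 1 under x↦68x: [1, 68, 116, 160, 93, 45]… (length divides ord_161(68)).
π_68 has 35 disjoint cycles with lengths [6, 6, 6, 6, 6, 6, 6, 6, 6, 6, 6, 6, 6, 6, 6, 6, 6, 6, 6, 6, 6, 6, 6, 2, 2, 2, 2, 2, 2, 2, 2, 2, 2, 2, 1] on {0,…,160}.
161 − 35 = 126 transpositions; sign(π) = (−1)^126 = +1.
Via Zolotarev, sign(π_{68}) = (68|161) = +1.

+1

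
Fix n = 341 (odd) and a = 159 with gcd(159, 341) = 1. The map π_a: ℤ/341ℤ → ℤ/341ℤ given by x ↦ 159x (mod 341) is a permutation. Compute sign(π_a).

Start at x=159: 159 → 47 → 312 → 163 → 1 → 159 (one orbit).
Cycle type of π: 5×68 + 1; total 69 cycles.
341 − 69 = 272 transpositions; sign(π) = (−1)^272 = +1.
Via Zolotarev, sign(π_{159}) = (159|341) = +1.

+1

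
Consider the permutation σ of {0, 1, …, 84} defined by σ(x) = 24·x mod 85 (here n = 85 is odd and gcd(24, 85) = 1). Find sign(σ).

Start at x=66: 66 → 54 → 21 → 79 → 26 → 29 → 16 → … (one orbit).
Cycle lengths of π_24 on ℤ/85ℤ: [16, 16, 16, 16, 16, 2, 2, 1]; 8 cycles in total.
sign(π) = (−1)^{n − #cycles} = (−1)^{85−8} = (−1)^77 = -1.
Via Zolotarev, sign(π_{24}) = (24|85) = -1.

-1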